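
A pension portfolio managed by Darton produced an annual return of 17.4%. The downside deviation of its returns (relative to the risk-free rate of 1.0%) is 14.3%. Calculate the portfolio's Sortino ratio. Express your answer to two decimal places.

1.15

Sortino = (Rp − Rf) / σd = (17.4% − 1.0%) / 14.3% = 16.40% / 14.3% = 1.1469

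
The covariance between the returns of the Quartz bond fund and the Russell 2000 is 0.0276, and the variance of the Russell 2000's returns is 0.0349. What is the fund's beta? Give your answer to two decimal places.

0.79

β = Cov(Rp, Rm) / Var(Rm) = 0.0276 / 0.0349 = 0.7908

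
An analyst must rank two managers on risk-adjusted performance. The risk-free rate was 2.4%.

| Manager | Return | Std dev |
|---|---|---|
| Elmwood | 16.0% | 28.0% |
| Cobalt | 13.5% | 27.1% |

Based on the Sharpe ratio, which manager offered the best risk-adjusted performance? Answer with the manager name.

Elmwood

Elmwood: Sharpe ratio = (16.0% − 2.4%) / 28.0% = 0.486
Cobalt: Sharpe ratio = (13.5% − 2.4%) / 27.1% = 0.410
Highest: Elmwood (0.486).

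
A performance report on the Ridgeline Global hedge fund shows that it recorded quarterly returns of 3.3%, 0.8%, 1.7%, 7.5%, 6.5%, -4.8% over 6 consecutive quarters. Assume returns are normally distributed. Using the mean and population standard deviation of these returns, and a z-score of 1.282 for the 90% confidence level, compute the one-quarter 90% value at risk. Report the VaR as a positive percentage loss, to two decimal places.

Mean return r̄ = 15.00 / 6 = 2.5000%
Population std dev = √[98.4600 / 6] = 4.0509%
VaR = −(r̄ − z·σ) = −(2.5000 − 1.282 × 4.0509) = −(-2.6933) = 2.6933%

2.69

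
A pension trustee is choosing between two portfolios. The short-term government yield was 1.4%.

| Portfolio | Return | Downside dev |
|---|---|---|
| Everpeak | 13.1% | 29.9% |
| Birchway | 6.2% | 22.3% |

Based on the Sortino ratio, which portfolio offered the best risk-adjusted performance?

Everpeak: Sortino ratio = (13.1% − 1.4%) / 29.9% = 0.391
Birchway: Sortino ratio = (6.2% − 1.4%) / 22.3% = 0.215
Highest: Everpeak (0.391).

Everpeak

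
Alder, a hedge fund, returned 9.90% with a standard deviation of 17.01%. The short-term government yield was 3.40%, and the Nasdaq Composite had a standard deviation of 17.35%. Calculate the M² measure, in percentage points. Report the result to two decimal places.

10.03

Sharpe = (Rp − Rf) / σp = (9.90% − 3.40%) / 17.01% = 0.3821
M² = Rf + Sharpe × σm = 3.40% + 0.3821 × 17.35% = 10.0294%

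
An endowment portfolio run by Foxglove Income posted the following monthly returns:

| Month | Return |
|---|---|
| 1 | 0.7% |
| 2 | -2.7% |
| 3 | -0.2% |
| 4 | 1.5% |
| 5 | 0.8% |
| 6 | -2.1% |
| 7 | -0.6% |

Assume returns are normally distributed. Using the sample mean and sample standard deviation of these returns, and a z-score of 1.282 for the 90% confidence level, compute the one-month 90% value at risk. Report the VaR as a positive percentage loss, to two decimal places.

Mean return μ = -2.60 / 7 = -0.3714%
Σ(r − μ)² = (0.7 − (-0.3714))² + (-2.7 − (-0.3714))² + (-0.2 − (-0.3714))² + … = 14.5143
sample σ = √(14.5143 / 6) = √2.4191 = 1.5553%
VaR = −(μ − z·σ) = −(-0.3714 − 1.282 × 1.5553) = −(-2.3653) = 2.3653%

2.37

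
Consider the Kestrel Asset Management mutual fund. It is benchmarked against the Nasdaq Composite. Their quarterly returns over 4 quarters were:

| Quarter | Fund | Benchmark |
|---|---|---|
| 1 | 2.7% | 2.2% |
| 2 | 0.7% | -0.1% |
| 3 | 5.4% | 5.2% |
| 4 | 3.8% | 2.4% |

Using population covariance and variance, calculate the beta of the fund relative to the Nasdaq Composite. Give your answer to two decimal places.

r̄p = 3.1500%,  r̄m = 2.4250%
Cov = Σ(rp − r̄p)(rm − r̄m) / 4 = 3.1288
Var(rm) = Σ(rm − r̄m)² / 4 = 3.5319
β = Cov / Var = 3.1288 / 3.5319 = 0.8859

0.89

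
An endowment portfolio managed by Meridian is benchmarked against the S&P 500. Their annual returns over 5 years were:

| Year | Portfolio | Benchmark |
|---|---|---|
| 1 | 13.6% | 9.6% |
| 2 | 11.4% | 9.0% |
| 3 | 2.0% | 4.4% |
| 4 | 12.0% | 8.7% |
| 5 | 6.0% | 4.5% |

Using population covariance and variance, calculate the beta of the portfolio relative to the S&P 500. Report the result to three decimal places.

1.803

r̄p = 9.0000%,  r̄m = 7.2400%
Cov = Σ(rp − r̄p)(rm − r̄m) / 5 = 9.5120
Var(rm) = Σ(rm − r̄m)² / 5 = 5.2744
β = Cov / Var = 9.5120 / 5.2744 = 1.8034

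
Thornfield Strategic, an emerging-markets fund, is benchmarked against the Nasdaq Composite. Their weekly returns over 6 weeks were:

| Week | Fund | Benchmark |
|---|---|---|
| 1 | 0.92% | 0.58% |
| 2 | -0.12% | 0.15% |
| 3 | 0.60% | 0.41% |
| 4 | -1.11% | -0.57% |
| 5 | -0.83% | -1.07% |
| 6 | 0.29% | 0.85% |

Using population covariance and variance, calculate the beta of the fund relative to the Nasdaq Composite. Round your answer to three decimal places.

0.942

r̄p = -0.0417%,  r̄m = 0.0583%
Cov = Σ(rp − r̄p)(rm − r̄m) / 6 = 0.4239
Var(rm) = Σ(rm − r̄m)² / 6 = 0.4498
β = Cov / Var = 0.4239 / 0.4498 = 0.9424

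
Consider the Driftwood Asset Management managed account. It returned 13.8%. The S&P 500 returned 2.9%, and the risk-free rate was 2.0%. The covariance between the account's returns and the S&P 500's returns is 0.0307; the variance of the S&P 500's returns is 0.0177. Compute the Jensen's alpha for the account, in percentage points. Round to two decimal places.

β = Cov / Var = 0.0307 / 0.0177 = 1.7345
E[R] = Rf + β(Rm − Rf) = 2.0% + 1.7345 × (2.9% − 2.0%) = 3.5611%
α = Rp − E[R] = 13.8% − 3.5611% = 10.2389

10.24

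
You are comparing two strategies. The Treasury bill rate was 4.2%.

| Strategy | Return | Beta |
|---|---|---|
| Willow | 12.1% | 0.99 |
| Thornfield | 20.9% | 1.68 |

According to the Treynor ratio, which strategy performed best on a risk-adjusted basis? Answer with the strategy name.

Willow: Treynor = (12.1% − 4.2%) / 0.99 = 7.980
Thornfield: Treynor = (20.9% − 4.2%) / 1.68 = 9.940
Highest: Thornfield (9.940).

Thornfield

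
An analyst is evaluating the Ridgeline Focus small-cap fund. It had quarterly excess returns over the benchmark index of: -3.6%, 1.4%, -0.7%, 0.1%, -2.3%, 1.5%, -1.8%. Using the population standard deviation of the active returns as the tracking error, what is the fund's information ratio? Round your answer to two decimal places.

μ = (-3.6 + 1.4 − 0.7 + 0.1 − 2.3 + 1.5 − 1.8) / 7 = -5.40 / 7 = -0.7714%
Population σ = √[Σ(r − μ)² / 7] = √[22.0343 / 7] = √3.1478 = 1.7742%
IR = μ / tracking error = -0.7714 / 1.7742 = -0.4348

-0.43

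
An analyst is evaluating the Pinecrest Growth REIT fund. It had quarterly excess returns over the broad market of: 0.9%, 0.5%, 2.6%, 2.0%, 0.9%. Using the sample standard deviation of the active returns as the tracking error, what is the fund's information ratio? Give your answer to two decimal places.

1.57

r̄ = (0.9 + 0.5 + 2.6 + 2 + 0.9) / 5 = 1.3800%
Σ(r − r̄)² = (0.9 − 1.3800)² + (0.5 − 1.3800)² + (2.6 − 1.3800)² + … = 3.1080
sample σ = √(3.1080 / 4) = √0.7770 = 0.8815%
IR = r̄ / tracking error = 1.3800 / 0.8815 = 1.5655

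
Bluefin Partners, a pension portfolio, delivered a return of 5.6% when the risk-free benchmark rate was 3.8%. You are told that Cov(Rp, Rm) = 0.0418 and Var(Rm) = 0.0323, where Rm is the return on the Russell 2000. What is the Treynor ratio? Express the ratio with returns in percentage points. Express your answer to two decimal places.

β = Cov / Var = 0.0418 / 0.0323 = 1.2941
Treynor = (Rp − Rf) / β = (5.6% − 3.8%) / 1.2941 = 1.80 / 1.2941 = 1.3909

1.39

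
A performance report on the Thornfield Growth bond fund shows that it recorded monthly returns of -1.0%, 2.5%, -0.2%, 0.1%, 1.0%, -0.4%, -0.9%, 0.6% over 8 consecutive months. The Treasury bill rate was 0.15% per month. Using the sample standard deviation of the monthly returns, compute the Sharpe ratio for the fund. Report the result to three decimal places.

Mean return r̄ = 1.70 / 8 = 0.2125%
Σ(r − r̄)² = 9.2688; sample σ = √(9.2688/7) = 1.1507%
Sharpe = (r̄ − rf) / σ = (0.2125 − 0.15) / 1.1507 = 0.0625 / 1.1507 = 0.0543

0.054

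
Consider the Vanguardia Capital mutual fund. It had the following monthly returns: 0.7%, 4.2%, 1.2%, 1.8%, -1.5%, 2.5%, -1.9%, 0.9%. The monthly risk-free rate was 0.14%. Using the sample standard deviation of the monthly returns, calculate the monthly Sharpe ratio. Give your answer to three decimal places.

0.424

r̄ = (0.7 + 4.2 + 1.2 + 1.8 − 1.5 + 2.5 − 1.9 + 0.9) / 8 = 0.9875%
Sample std dev = √[27.9288 / 7] = 1.9975%
Sharpe = (r̄ − rf) / σ = (0.9875 − 0.14) / 1.9975 = 0.8475 / 1.9975 = 0.4243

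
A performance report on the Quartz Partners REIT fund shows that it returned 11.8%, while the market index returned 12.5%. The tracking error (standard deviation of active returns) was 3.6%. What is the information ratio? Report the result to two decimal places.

IR = (Rp − Rb) / TE = (11.8% − 12.5%) / 3.6% = -0.70% / 3.6% = -0.1944

-0.19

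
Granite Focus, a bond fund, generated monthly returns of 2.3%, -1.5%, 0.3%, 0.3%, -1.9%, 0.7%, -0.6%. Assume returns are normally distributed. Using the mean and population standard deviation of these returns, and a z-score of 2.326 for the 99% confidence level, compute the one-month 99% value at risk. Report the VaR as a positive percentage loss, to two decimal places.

r̄ = (2.3 − 1.5 + 0.3 + 0.3 − 1.9 + 0.7 − 0.6) / 7 = -0.40 / 7 = -0.0571%
Σ(r − r̄)² = (2.3 − (-0.0571))² + (-1.5 − (-0.0571))² + (0.3 − (-0.0571))² + … = 12.1571
population σ = √(12.1571 / 7) = √1.7367 = 1.3178%
VaR = −(r̄ − z·σ) = −(-0.0571 − 2.326 × 1.3178) = −(-3.1223) = 3.1223%

3.12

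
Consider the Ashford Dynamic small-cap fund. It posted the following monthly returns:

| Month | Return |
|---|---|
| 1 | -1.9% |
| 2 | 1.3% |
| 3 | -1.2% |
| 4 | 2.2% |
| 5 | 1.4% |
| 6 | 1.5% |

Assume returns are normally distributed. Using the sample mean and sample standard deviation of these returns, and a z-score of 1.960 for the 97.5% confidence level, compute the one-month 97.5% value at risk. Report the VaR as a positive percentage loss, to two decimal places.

μ = (-1.9 + 1.3 − 1.2 + 2.2 + 1.4 + 1.5) / 6 = 3.30 / 6 = 0.5500%
Sample σ = √[Σ(r − μ)² / 5] = √[13.9750 / 5] = √2.7950 = 1.6718%
VaR = −(μ − z·σ) = −(0.5500 − 1.960 × 1.6718) = −(-2.7267) = 2.7267%

2.73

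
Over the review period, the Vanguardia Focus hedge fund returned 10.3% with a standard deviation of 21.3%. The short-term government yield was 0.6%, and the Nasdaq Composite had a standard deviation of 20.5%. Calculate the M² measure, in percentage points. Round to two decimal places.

Sharpe = (Rp − Rf) / σp = (10.3% − 0.6%) / 21.3% = 0.4554
M² = Rf + Sharpe × σm = 0.6% + 0.4554 × 20.5% = 9.9357%

9.94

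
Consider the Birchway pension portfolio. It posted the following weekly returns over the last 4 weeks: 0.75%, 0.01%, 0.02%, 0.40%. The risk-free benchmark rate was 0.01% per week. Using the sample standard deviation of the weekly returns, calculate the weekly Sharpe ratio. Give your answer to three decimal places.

0.806

r̄ = (0.75 + 0.01 + 0.02 + 0.4) / 4 = 0.2950%
Sample σ = √[Σ(r − r̄)² / 3] = √[0.3749 / 3] = √0.1250 = 0.3536%
Sharpe = (r̄ − rf) / σ = (0.2950 − 0.01) / 0.3536 = 0.2850 / 0.3536 = 0.8060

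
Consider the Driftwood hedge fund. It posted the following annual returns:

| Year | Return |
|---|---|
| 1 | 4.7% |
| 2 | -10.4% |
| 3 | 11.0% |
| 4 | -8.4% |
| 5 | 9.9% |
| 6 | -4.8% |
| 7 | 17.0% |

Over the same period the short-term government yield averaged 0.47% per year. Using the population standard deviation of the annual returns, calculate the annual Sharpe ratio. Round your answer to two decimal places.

0.23

r̄ = (4.7 − 10.4 + 11 − 8.4 + 9.9 − 4.8 + 17) / 7 = 19.00 / 7 = 2.7143%
Population std dev = √[680.2886 / 7] = 9.8582%
Sharpe = (r̄ − rf) / σ = (2.7143 − 0.47) / 9.8582 = 2.2443 / 9.8582 = 0.2277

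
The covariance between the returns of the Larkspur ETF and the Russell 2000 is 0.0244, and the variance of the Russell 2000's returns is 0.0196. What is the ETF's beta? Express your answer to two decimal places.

β = Cov(Rp, Rm) / Var(Rm) = 0.0244 / 0.0196 = 1.2449

1.24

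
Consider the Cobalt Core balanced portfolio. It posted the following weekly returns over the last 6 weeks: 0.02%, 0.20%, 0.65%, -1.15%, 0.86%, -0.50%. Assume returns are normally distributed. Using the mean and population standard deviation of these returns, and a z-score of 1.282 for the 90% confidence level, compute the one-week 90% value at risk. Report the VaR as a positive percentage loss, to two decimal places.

0.86

Mean return r̄ = 0.080 / 6 = 0.0133%
Σ(r − r̄)² = (0.02 − 0.0133)² + (0.2 − 0.0133)² + (0.65 − 0.0133)² + … = 2.7739
σ = √[2.7739 / 6] = 0.6799%
VaR = −(r̄ − z·σ) = −(0.0133 − 1.282 × 0.6799) = −(-0.8583) = 0.8583%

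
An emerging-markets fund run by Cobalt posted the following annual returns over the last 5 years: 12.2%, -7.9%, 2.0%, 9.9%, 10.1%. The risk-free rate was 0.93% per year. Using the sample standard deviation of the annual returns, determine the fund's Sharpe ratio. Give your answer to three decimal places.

μ = (12.2 − 7.9 + 2 + 9.9 + 10.1) / 5 = 26.30 / 5 = 5.2600%
Σ(r − μ)² = (12.2 − 5.2600)² + (-7.9 − 5.2600)² + (2 − 5.2600)² + … = 276.9320
σ = √[276.9320 / 4] = 8.3206%
Sharpe = (μ − rf) / σ = (5.2600 − 0.93) / 8.3206 = 4.3300 / 8.3206 = 0.5204

0.520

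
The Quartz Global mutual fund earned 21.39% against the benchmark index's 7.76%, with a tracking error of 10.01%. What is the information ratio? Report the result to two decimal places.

1.36

IR = (Rp − Rb) / TE = (21.39% − 7.76%) / 10.01% = 13.63% / 10.01% = 1.3616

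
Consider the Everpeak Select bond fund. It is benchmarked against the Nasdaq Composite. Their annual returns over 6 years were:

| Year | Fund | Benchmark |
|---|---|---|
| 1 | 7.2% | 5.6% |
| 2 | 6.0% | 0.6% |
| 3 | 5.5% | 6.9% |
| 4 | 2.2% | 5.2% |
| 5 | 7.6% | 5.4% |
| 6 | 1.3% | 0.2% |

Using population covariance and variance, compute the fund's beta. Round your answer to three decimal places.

0.394

r̄p = 4.9667%,  r̄m = 3.9833%
Cov = Σ(rp − r̄p)(rm − r̄m) / 6 = 2.6511
Var(rm) = Σ(rm − r̄m)² / 6 = 6.7281
β = Cov / Var = 2.6511 / 6.7281 = 0.3940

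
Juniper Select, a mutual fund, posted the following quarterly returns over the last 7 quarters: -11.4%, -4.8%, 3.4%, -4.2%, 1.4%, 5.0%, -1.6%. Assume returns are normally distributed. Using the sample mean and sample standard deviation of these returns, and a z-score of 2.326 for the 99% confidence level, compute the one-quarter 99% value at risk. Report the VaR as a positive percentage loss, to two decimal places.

r̄ = (-11.4 − 4.8 + 3.4 − 4.2 + 1.4 + 5 − 1.6) / 7 = -1.7429%
Σ(r − r̄)² = (-11.4 − (-1.7429))² + (-4.8 − (-1.7429))² + (3.4 − (-1.7429))² + … = 190.4571
sample σ = √(190.4571 / 6) = √31.7429 = 5.6341%
VaR = −(r̄ − z·σ) = −(-1.7429 − 2.326 × 5.6341) = −(-14.8478) = 14.8478%

14.85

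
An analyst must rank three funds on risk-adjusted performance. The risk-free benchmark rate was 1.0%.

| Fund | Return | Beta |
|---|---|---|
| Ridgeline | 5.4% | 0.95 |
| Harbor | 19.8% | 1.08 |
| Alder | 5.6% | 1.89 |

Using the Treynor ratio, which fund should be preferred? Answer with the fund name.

Harbor

Ridgeline: Treynor = (5.4% − 1.0%) / 0.95 = 4.632
Harbor: Treynor = (19.8% − 1.0%) / 1.08 = 17.407
Alder: Treynor = (5.6% − 1.0%) / 1.89 = 2.434
Highest: Harbor (17.407).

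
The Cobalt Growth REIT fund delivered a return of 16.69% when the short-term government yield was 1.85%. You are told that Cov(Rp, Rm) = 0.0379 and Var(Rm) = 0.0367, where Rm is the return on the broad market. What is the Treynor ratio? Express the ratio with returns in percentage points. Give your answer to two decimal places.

β = Cov / Var = 0.0379 / 0.0367 = 1.0327
Treynor = (Rp − Rf) / β = (16.69% − 1.85%) / 1.0327 = 14.84 / 1.0327 = 14.3701

14.37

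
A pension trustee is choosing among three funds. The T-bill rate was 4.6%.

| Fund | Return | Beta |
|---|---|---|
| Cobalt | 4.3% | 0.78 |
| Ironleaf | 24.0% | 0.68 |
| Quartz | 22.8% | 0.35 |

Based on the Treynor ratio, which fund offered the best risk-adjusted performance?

Quartz

Cobalt: Treynor = (4.3% − 4.6%) / 0.78 = -0.385
Ironleaf: Treynor = (24.0% − 4.6%) / 0.68 = 28.529
Quartz: Treynor = (22.8% − 4.6%) / 0.35 = 52.000
Highest: Quartz (52.000).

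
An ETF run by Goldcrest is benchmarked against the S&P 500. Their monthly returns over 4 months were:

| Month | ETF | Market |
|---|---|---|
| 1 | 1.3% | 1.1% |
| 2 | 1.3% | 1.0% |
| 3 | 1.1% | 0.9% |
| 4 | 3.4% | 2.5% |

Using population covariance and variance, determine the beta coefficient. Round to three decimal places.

r̄p = 1.7750%,  r̄m = 1.3750%
Cov = Σ(rp − r̄p)(rm − r̄m) / 4 = 0.6144
Var(rm) = Σ(rm − r̄m)² / 4 = 0.4269
β = Cov / Var = 0.6144 / 0.4269 = 1.4392

1.439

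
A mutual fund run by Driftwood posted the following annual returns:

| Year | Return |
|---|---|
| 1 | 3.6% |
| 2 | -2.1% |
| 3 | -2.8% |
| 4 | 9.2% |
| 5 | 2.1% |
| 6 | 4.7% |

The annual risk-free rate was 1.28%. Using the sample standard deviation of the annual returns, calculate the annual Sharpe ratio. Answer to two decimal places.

Mean return r̄ = 14.70 / 6 = 2.4500%
Sample σ = √[Σ(r − r̄)² / 5] = √[100.3350 / 5] = √20.0670 = 4.4796%
Sharpe = (r̄ − rf) / σ = (2.4500 − 1.28) / 4.4796 = 1.1700 / 4.4796 = 0.2612

0.26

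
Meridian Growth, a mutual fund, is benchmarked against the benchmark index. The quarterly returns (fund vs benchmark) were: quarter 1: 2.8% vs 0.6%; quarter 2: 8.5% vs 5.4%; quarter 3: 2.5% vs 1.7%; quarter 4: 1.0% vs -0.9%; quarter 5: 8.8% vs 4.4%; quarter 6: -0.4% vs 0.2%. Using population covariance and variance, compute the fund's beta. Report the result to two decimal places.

1.47

r̄p = 3.8667%,  r̄m = 1.9000%
Cov = Σ(rp − r̄p)(rm − r̄m) / 6 = 7.5817
Var(rm) = Σ(rm − r̄m)² / 6 = 5.1600
β = Cov / Var = 7.5817 / 5.1600 = 1.4693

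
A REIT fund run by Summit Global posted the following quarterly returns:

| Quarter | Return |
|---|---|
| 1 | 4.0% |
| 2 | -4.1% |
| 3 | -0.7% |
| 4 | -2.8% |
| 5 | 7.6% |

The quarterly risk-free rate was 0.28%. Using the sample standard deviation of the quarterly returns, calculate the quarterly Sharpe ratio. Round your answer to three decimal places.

Mean return μ = 4.00 / 5 = 0.8000%
Sample std dev = √[95.7000 / 4] = 4.8913%
Sharpe = (μ − rf) / σ = (0.8000 − 0.28) / 4.8913 = 0.5200 / 4.8913 = 0.1063

0.106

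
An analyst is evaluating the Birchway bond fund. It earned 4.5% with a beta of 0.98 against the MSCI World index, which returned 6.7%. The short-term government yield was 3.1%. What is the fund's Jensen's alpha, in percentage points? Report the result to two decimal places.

-2.13

CAPM expected return = Rf + β(Rm − Rf) = 3.1% + 0.98 × (6.7% − 3.1%) = 3.1 + 0.98 × 3.60 = 6.6280%
Jensen's α = Rp − E[R] = 4.5% − 6.6280% = -2.1280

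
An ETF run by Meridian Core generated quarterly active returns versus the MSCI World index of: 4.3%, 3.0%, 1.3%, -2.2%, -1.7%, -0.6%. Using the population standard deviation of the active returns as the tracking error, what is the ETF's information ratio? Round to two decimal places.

r̄ = (4.3 + 3 + 1.3 − 2.2 − 1.7 − 0.6) / 6 = 0.6833%
Population σ = √[Σ(r − r̄)² / 6] = √[34.4683 / 6] = √5.7447 = 2.3968%
IR = r̄ / tracking error = 0.6833 / 2.3968 = 0.2851

0.29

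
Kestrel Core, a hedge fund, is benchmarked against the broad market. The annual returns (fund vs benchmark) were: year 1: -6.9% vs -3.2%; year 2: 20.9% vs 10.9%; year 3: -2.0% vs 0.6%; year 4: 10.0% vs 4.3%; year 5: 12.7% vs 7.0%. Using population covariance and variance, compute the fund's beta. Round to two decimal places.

r̄p = 6.9400%,  r̄m = 3.9200%
Cov = Σ(rp − r̄p)(rm − r̄m) / 5 = 48.9132
Var(rm) = Σ(rm − r̄m)² / 5 = 24.0136
β = Cov / Var = 48.9132 / 24.0136 = 2.0369

2.04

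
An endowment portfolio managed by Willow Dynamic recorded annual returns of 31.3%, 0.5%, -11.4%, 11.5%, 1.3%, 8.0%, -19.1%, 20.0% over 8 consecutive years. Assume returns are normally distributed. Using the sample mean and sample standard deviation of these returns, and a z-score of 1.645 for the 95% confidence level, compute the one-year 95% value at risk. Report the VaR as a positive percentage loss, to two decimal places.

r̄ = (31.3 + 0.5 − 11.4 + 11.5 + 1.3 + 8 − 19.1 + 20) / 8 = 5.2625%
Sample σ = √[Σ(r − r̄)² / 7] = √[1851.0988 / 7] = √264.4427 = 16.2617%
VaR = −(r̄ − z·σ) = −(5.2625 − 1.645 × 16.2617) = −(-21.4880) = 21.4880%

21.49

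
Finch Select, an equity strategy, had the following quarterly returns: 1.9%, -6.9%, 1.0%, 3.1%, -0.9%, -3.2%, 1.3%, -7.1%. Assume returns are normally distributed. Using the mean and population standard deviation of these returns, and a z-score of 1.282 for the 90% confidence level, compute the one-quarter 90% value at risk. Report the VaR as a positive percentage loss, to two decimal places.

Mean return r̄ = -10.80 / 8 = -1.3500%
Σ(r − r̄)² = (1.9 − (-1.3500))² + (-6.9 − (-1.3500))² + (1 − (-1.3500))² + … = 110.4000
population σ = √(110.4000 / 8) = √13.8000 = 3.7148%
VaR = −(r̄ − z·σ) = −(-1.3500 − 1.282 × 3.7148) = −(-6.1124) = 6.1124%

6.11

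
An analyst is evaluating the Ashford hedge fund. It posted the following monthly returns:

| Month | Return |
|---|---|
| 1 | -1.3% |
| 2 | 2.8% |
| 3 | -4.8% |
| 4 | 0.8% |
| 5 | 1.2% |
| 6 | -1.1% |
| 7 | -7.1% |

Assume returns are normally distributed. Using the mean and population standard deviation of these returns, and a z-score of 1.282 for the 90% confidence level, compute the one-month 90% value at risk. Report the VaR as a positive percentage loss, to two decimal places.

Mean return r̄ = -9.50 / 7 = -1.3571%
Population σ = √[Σ(r − r̄)² / 7] = √[73.3771 / 7] = √10.4824 = 3.2377%
VaR = −(r̄ − z·σ) = −(-1.3571 − 1.282 × 3.2377) = −(-5.5078) = 5.5078%

5.51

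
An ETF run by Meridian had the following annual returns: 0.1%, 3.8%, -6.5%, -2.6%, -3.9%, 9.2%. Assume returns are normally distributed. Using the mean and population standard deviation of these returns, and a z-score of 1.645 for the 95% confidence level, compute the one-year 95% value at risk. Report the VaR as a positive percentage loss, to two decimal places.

r̄ = (0.1 + 3.8 − 6.5 − 2.6 − 3.9 + 9.2) / 6 = 0.10 / 6 = 0.0167%
Σ(r − r̄)² = 163.3083; population σ = √(163.3083/6) = 5.2171%
VaR = −(r̄ − z·σ) = −(0.0167 − 1.645 × 5.2171) = −(-8.5654) = 8.5654%

8.57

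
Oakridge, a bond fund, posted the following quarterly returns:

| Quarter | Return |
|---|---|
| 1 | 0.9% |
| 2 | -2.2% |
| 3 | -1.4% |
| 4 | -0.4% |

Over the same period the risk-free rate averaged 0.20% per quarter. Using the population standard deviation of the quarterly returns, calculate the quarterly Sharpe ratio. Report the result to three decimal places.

-0.842

μ = (0.9 − 2.2 − 1.4 − 0.4) / 4 = -0.7750%
Population std dev = √[5.3675 / 4] = 1.1584%
Sharpe = (μ − rf) / σ = (-0.7750 − 0.2) / 1.1584 = -0.9750 / 1.1584 = -0.8417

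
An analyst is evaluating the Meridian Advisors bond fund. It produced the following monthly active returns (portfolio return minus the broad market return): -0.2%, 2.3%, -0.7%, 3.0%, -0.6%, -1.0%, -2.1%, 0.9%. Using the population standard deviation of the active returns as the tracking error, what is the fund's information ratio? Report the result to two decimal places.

0.12

μ = (-0.2 + 2.3 − 0.7 + 3 − 0.6 − 1 − 2.1 + 0.9) / 8 = 0.2000%
Σ(r − μ)² = 21.0800; population σ = √(21.0800/8) = 1.6233%
IR = μ / tracking error = 0.2000 / 1.6233 = 0.1232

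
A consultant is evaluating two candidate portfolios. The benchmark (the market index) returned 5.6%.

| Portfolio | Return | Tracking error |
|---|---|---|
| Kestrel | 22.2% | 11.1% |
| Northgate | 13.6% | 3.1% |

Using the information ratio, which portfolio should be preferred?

Northgate

Kestrel: IR = (22.2% − 5.6%) / 11.1% = 1.495
Northgate: IR = (13.6% − 5.6%) / 3.1% = 2.581
Highest: Northgate (2.581).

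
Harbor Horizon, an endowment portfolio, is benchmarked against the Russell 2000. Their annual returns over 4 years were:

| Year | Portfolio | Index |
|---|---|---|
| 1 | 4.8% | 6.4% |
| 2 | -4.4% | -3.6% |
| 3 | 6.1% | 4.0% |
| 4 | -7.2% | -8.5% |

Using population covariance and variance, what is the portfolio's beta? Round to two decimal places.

0.93

r̄p = -0.1750%,  r̄m = -0.4250%
Cov = Σ(rp − r̄p)(rm − r̄m) / 4 = 32.9656
Var(rm) = Σ(rm − r̄m)² / 4 = 35.3619
β = Cov / Var = 32.9656 / 35.3619 = 0.9322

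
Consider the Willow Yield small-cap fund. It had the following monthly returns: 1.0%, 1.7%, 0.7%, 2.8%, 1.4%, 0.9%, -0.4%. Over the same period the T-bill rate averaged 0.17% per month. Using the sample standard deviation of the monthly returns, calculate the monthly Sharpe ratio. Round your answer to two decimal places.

1.01

Mean return r̄ = 8.10 / 7 = 1.1571%
Σ(r − r̄)² = (1 − 1.1571)² + (1.7 − 1.1571)² + … = 5.7771
sample σ = √(5.7771 / 6) = √0.9629 = 0.9813%
Sharpe = (r̄ − rf) / σ = (1.1571 − 0.17) / 0.9813 = 0.9871 / 0.9813 = 1.0059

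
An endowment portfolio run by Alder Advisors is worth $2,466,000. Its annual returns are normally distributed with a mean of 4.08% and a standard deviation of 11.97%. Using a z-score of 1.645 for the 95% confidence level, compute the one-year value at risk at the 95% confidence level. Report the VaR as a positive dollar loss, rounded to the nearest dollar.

Return at the 95% tail: μ − z·σ = 4.08% − 1.645 × 11.97% = 4.08 − 19.69065 = -15.61065%
VaR = −(-15.61065%) × $2,466,000 = 15.61065% × $2,466,000 = $384,959

$384,959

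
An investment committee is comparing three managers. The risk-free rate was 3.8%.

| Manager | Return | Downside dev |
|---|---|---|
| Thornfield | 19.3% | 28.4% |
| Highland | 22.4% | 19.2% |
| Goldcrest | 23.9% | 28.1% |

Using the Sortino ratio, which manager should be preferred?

Thornfield: Sortino ratio = (19.3% − 3.8%) / 28.4% = 0.546
Highland: Sortino ratio = (22.4% − 3.8%) / 19.2% = 0.969
Goldcrest: Sortino ratio = (23.9% − 3.8%) / 28.1% = 0.715
Highest: Highland (0.969).

Highland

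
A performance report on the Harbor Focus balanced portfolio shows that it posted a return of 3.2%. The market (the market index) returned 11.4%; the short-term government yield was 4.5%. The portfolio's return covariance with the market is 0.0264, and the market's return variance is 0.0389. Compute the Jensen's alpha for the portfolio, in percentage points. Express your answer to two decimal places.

-5.98

β = Cov / Var = 0.0264 / 0.0389 = 0.6787
E[R] = Rf + β(Rm − Rf) = 4.5% + 0.6787 × (11.4% − 4.5%) = 9.1830%
α = Rp − E[R] = 3.2% − 9.1830% = -5.9830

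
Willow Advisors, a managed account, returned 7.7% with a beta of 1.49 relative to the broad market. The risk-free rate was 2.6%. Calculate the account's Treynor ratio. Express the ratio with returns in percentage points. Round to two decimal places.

Treynor = (Rp − Rf) / β = (7.7% − 2.6%) / 1.49 = 5.10 / 1.49 = 3.4228

3.42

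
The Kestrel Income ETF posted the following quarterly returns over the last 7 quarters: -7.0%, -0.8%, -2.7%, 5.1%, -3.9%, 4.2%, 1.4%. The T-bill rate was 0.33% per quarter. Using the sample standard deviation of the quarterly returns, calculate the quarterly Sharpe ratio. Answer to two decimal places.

-0.20

Mean return μ = -3.70 / 7 = -0.5286%
Sample σ = √[Σ(r − μ)² / 6] = √[115.7943 / 6] = √19.2991 = 4.3931%
Sharpe = (μ − rf) / σ = (-0.5286 − 0.33) / 4.3931 = -0.8586 / 4.3931 = -0.1954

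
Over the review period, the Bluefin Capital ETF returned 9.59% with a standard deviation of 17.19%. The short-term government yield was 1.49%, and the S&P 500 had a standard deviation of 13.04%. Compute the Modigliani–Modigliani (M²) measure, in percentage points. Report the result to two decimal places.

Sharpe = (Rp − Rf) / σp = (9.59% − 1.49%) / 17.19% = 0.4712
M² = Rf + Sharpe × σm = 1.49% + 0.4712 × 13.04% = 7.6344%

7.63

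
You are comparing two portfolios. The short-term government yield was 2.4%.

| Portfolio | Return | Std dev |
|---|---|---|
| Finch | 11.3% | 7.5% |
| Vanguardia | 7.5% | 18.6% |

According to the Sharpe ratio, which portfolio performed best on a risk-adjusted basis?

Finch: Sharpe ratio = (11.3% − 2.4%) / 7.5% = 1.187
Vanguardia: Sharpe ratio = (7.5% − 2.4%) / 18.6% = 0.274
Highest: Finch (1.187).

Finch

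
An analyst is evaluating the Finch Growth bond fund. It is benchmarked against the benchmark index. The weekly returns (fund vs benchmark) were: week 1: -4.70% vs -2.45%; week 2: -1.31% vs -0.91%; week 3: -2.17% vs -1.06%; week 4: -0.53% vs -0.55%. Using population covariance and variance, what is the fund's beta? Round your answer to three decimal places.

2.151

r̄p = -2.1775%,  r̄m = -1.2425%
Cov = Σ(rp − r̄p)(rm − r̄m) / 4 = 1.1192
Var(rm) = Σ(rm − r̄m)² / 4 = 0.5204
β = Cov / Var = 1.1192 / 0.5204 = 2.1507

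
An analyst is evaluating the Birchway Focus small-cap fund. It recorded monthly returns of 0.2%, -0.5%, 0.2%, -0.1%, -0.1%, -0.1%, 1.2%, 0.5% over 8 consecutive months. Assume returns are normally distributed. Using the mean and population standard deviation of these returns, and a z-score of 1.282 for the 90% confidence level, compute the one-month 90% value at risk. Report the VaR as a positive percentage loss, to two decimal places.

0.45

μ = (0.2 − 0.5 + 0.2 − 0.1 − 0.1 − 0.1 + 1.2 + 0.5) / 8 = 1.30 / 8 = 0.1625%
Population std dev = √[1.8388 / 8] = 0.4794%
VaR = −(μ − z·σ) = −(0.1625 − 1.282 × 0.4794) = −(-0.4521) = 0.4521%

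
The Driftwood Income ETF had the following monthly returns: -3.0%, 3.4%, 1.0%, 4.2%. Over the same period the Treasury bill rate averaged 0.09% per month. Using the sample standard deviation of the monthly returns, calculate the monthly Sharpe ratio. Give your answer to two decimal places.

0.41

r̄ = (-3 + 3.4 + 1 + 4.2) / 4 = 1.4000%
Σ(r − r̄)² = 31.3600; sample σ = √(31.3600/3) = 3.2332%
Sharpe = (r̄ − rf) / σ = (1.4000 − 0.09) / 3.2332 = 1.3100 / 3.2332 = 0.4052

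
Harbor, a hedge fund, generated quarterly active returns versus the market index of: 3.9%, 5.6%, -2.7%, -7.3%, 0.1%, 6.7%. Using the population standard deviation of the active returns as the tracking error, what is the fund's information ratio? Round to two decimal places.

r̄ = (3.9 + 5.6 − 2.7 − 7.3 + 0.1 + 6.7) / 6 = 1.0500%
Population σ = √[Σ(r − r̄)² / 6] = √[145.4350 / 6] = √24.2392 = 4.9233%
IR = r̄ / tracking error = 1.0500 / 4.9233 = 0.2133

0.21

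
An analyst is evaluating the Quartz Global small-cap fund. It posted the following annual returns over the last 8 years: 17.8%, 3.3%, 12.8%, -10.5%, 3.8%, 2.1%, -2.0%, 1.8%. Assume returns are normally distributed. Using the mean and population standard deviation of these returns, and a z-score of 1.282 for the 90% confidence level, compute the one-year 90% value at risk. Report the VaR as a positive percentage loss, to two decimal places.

r̄ = (17.8 + 3.3 + 12.8 − 10.5 + 3.8 + 2.1 − 2 + 1.8) / 8 = 3.6375%
Population σ = √[Σ(r − r̄)² / 8] = √[522.0588 / 8] = √65.2574 = 8.0782%
VaR = −(r̄ − z·σ) = −(3.6375 − 1.282 × 8.0782) = −(-6.7188) = 6.7188%

6.72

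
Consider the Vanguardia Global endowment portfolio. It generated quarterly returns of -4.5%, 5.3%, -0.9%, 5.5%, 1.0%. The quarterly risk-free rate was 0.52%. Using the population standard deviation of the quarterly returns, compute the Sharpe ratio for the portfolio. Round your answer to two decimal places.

0.20

r̄ = (-4.5 + 5.3 − 0.9 + 5.5 + 1) / 5 = 6.40 / 5 = 1.2800%
Population std dev = √[72.2080 / 5] = 3.8002%
Sharpe = (r̄ − rf) / σ = (1.2800 − 0.52) / 3.8002 = 0.7600 / 3.8002 = 0.2000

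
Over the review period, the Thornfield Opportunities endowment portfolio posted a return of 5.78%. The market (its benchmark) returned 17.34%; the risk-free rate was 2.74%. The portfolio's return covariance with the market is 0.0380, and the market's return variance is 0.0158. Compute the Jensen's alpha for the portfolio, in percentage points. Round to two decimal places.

-32.07

β = Cov / Var = 0.0380 / 0.0158 = 2.4051
E[R] = Rf + β(Rm − Rf) = 2.74% + 2.4051 × (17.34% − 2.74%) = 37.8545%
α = Rp − E[R] = 5.78% − 37.8545% = -32.0745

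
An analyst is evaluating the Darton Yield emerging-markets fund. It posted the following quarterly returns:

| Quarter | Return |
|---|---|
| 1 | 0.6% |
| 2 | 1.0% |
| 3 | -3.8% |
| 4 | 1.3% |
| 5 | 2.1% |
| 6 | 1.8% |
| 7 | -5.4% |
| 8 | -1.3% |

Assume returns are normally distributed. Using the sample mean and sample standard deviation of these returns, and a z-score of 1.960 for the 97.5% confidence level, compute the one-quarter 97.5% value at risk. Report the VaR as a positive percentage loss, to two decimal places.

r̄ = (0.6 + 1 − 3.8 + 1.3 + 2.1 + 1.8 − 5.4 − 1.3) / 8 = -0.4625%
Sample std dev = √[54.2788 / 7] = 2.7846%
VaR = −(r̄ − z·σ) = −(-0.4625 − 1.960 × 2.7846) = −(-5.9203) = 5.9203%

5.92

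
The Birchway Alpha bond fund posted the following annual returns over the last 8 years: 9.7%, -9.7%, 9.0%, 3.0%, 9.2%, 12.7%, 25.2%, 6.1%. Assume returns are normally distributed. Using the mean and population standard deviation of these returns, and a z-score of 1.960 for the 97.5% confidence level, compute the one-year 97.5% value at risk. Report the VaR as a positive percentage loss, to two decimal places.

r̄ = (9.7 − 9.7 + 9 + 3 + 9.2 + 12.7 + 25.2 + 6.1) / 8 = 8.1500%
Population σ = √[Σ(r − r̄)² / 8] = √[664.9800 / 8] = √83.1225 = 9.1172%
VaR = −(r̄ − z·σ) = −(8.1500 − 1.960 × 9.1172) = −(-9.7197) = 9.7197%

9.72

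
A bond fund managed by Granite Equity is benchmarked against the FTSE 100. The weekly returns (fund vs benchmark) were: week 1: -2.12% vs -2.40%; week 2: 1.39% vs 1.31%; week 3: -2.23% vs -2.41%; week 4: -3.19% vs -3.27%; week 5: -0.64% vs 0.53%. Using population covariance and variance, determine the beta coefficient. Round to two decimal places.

r̄p = -1.3580%,  r̄m = -1.2480%
Cov = Σ(rp − r̄p)(rm − r̄m) / 5 = 2.7803
Var(rm) = Σ(rm − r̄m)² / 5 = 3.2941
β = Cov / Var = 2.7803 / 3.2941 = 0.8440

0.84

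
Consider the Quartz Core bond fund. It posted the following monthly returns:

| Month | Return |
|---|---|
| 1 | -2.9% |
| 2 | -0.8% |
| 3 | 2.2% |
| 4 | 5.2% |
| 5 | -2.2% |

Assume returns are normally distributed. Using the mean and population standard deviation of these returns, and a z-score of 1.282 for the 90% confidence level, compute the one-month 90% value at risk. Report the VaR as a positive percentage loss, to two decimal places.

3.56

μ = (-2.9 − 0.8 + 2.2 + 5.2 − 2.2) / 5 = 1.50 / 5 = 0.3000%
Population σ = √[Σ(r − μ)² / 5] = √[45.3200 / 5] = √9.0640 = 3.0106%
VaR = −(μ − z·σ) = −(0.3000 − 1.282 × 3.0106) = −(-3.5596) = 3.5596%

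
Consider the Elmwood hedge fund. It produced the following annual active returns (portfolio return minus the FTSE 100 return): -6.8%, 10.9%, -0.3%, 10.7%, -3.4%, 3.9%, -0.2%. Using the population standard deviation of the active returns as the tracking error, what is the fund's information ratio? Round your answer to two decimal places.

r̄ = (-6.8 + 10.9 − 0.3 + 10.7 − 3.4 + 3.9 − 0.2) / 7 = 2.1143%
Population σ = √[Σ(r − r̄)² / 7] = √[275.1486 / 7] = √39.3069 = 6.2695%
IR = r̄ / tracking error = 2.1143 / 6.2695 = 0.3372

0.34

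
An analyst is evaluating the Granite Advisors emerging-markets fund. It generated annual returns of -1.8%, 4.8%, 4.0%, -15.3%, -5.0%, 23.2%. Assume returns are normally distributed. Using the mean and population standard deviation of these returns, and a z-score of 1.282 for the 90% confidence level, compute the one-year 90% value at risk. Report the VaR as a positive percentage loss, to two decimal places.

13.37

Mean return r̄ = 9.90 / 6 = 1.6500%
Population std dev = √[823.2750 / 6] = 11.7138%
VaR = −(r̄ − z·σ) = −(1.6500 − 1.282 × 11.7138) = −(-13.3671) = 13.3671%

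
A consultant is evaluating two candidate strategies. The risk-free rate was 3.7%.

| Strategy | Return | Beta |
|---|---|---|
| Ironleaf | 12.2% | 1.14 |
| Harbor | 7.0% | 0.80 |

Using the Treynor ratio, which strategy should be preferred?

Ironleaf

Ironleaf: Treynor = (12.2% − 3.7%) / 1.14 = 7.456
Harbor: Treynor = (7.0% − 3.7%) / 0.80 = 4.125
Highest: Ironleaf (7.456).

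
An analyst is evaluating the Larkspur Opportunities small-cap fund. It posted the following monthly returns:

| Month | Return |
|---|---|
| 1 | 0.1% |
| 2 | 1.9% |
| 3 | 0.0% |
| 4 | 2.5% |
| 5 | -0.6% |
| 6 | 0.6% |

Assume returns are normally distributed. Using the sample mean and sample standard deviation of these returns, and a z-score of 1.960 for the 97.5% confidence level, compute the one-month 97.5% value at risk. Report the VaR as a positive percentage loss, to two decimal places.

1.60

r̄ = (0.1 + 1.9 + 0 + 2.5 − 0.6 + 0.6) / 6 = 4.50 / 6 = 0.7500%
Σ(r − r̄)² = (0.1 − 0.7500)² + (1.9 − 0.7500)² + … = 7.2150
sample σ = √(7.2150 / 5) = √1.4430 = 1.2012%
VaR = −(r̄ − z·σ) = −(0.7500 − 1.960 × 1.2012) = −(-1.6044) = 1.6044%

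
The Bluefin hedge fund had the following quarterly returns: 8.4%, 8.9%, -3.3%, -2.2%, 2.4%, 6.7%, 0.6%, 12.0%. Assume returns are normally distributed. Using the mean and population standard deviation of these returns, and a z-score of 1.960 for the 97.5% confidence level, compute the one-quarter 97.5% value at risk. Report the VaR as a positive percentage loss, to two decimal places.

Mean return r̄ = 33.50 / 8 = 4.1875%
Σ(r − r̄)² = 220.2288; population σ = √(220.2288/8) = 5.2468%
VaR = −(r̄ − z·σ) = −(4.1875 − 1.960 × 5.2468) = −(-6.0962) = 6.0962%

6.10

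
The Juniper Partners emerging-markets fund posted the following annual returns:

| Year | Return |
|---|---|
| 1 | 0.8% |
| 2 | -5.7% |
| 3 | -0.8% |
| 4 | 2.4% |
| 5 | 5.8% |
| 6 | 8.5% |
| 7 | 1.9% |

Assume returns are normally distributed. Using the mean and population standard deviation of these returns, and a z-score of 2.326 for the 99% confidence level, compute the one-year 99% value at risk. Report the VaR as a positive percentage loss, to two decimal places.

r̄ = (0.8 − 5.7 − 0.8 + 2.4 + 5.8 + 8.5 + 1.9) / 7 = 1.8429%
Population std dev = √[125.2571 / 7] = 4.2301%
VaR = −(r̄ − z·σ) = −(1.8429 − 2.326 × 4.2301) = −(-7.9963) = 7.9963%

8.00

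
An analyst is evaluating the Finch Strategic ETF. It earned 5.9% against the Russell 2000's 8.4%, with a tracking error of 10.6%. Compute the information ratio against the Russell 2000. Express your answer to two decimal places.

IR = (Rp − Rb) / TE = (5.9% − 8.4%) / 10.6% = -2.50% / 10.6% = -0.2358

-0.24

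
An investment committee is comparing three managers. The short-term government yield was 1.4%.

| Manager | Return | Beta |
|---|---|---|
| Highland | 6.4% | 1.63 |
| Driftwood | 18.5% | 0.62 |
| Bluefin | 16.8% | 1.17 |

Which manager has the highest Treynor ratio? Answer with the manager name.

Driftwood

Highland: Treynor = (6.4% − 1.4%) / 1.63 = 3.067
Driftwood: Treynor = (18.5% − 1.4%) / 0.62 = 27.581
Bluefin: Treynor = (16.8% − 1.4%) / 1.17 = 13.162
Highest: Driftwood (27.581).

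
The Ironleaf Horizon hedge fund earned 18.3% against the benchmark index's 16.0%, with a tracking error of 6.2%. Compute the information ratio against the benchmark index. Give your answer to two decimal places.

IR = (Rp − Rb) / TE = (18.3% − 16.0%) / 6.2% = 2.30% / 6.2% = 0.3710

0.37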